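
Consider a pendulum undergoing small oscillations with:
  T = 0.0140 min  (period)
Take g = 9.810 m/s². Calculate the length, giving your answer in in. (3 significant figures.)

6.90 in

Rearranging T = 2π√(L/g) for L: L = g·(T/2π)².
T = 0.0140 min = 0.8400 s; g = 9.810 m/s².
L = 0.1753 m
0.1753 m × (1 in / 0.02540 m) = 6.903 in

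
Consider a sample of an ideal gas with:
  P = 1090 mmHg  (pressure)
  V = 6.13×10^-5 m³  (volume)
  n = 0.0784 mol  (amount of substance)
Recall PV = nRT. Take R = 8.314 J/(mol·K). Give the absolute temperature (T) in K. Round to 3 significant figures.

Solving PV = nRT for T: T = PV/(nR).
P = 1090 mmHg = 1.453×10^5 Pa; V = 6.13×10^-5 m³; n = 0.0784 mol; R = 8.314 J/(mol·K).
T = 13.67 K

13.7 K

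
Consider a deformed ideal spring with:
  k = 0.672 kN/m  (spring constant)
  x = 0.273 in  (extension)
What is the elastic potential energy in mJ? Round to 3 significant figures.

Directly: U = ½kx².
k = 0.672 kN/m = 672.0 N/m; x = 0.273 in = 0.006934 m.
U = 0.01616 J  (the unit combination reduces to kg·m²/s² = J)
0.01616 J × (1 mJ / 0.001000 J) = 16.16 mJ

16.2 mJ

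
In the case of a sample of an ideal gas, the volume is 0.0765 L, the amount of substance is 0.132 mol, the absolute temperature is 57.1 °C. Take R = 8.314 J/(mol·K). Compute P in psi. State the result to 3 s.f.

687 psi

From the ideal-gas law: P = nRT/V.
V = 0.0765 L = 7.650×10^-5 m³; n = 0.132 mol; T = 57.1 °C = 330.2 K; R = 8.314 J/(mol·K).
P = 4.738×10^6 Pa  (the unit combination reduces to kg/(m·s²) = Pa)
4.738×10^6 Pa × (1 psi / 6895 Pa) = 687.1 psi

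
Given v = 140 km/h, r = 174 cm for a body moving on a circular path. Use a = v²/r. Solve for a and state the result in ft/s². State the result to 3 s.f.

a is given directly by: a = v²/r.
v = 140 km/h = 38.89 m/s; r = 174 cm = 1.740 m.
a = 869.2 m/s²
869.2 m/s² × (1 ft/s² / 0.3048 m/s²) = 2852 ft/s²

2850 ft/s²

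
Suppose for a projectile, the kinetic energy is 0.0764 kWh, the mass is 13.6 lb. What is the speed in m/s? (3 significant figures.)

Rearranging: v = √(2·KE/m).
KE = 0.0764 kWh = 2.750×10^5 J; m = 13.6 lb = 6.169 kg.
v = 298.6 m/s

299 m/s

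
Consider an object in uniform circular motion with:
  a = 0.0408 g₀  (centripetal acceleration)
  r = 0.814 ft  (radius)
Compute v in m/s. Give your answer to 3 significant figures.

0.315 m/s

Rearranging: v = √(a·r).
a = 0.0408 g₀ = 0.4001 m/s²; r = 0.814 ft = 0.2481 m.
v = 0.3151 m/s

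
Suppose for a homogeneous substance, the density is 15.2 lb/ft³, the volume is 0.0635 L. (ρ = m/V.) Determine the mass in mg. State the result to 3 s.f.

Rearranging ρ = m/V for m: m = ρV.
ρ = 15.2 lb/ft³ = 243.5 kg/m³; V = 0.0635 L = 6.350×10^-5 m³.
m = 0.01546 kg
0.01546 kg × (1 mg / 1.000×10^-6 kg) = 15461 mg

15500 mg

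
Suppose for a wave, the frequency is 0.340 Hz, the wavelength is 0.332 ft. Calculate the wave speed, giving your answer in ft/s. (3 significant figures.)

0.113 ft/s

Directly: v = fλ.
f = 0.340 Hz; λ = 0.332 ft = 0.1012 m.
v = 0.03441 m/s
0.03441 m/s × (1 ft/s / 0.3048 m/s) = 0.1129 ft/s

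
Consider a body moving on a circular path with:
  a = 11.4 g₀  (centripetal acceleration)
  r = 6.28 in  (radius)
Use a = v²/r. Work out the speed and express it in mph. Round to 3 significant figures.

9.45 mph

Solving a = v²/r for v: v = √(a·r).
a = 11.4 g₀ = 111.8 m/s²; r = 6.28 in = 0.1595 m.
v = 4.223 m/s
4.223 m/s × (1 mph / 0.4470 m/s) = 9.446 mph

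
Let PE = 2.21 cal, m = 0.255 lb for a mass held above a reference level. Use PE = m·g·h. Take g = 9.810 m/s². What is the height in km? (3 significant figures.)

0.00815 km

Rearranging: h = PE/(m·g).
PE = 2.21 cal = 9.247 J; m = 0.255 lb = 0.1157 kg; g = 9.810 m/s².
h = 8.149 m
8.149 m × (1 km / 1000 m) = 0.008149 km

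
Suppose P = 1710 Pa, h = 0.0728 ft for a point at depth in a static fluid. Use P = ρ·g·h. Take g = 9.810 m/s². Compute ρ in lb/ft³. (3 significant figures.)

Rearranging P = ρ·g·h for ρ: ρ = P/(g·h).
P = 1710 Pa; h = 0.0728 ft = 0.02219 m; g = 9.810 m/s².
ρ = 7856 kg/m³
7856 kg/m³ × (1 lb/ft³ / 16.02 kg/m³) = 490.4 lb/ft³

490 lb/ft³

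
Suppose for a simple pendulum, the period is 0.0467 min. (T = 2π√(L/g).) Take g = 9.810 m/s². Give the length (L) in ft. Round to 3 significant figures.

Rearranging T = 2π√(L/g) for L: L = g·(T/2π)².
T = 0.0467 min = 2.802 s; g = 9.810 m/s².
L = 1.951 m
1.951 m × (1 ft / 0.3048 m) = 6.401 ft

6.40 ft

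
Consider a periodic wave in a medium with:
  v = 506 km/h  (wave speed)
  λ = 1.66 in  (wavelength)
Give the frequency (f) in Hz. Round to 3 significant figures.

Solving v = f·λ for f: f = v/λ.
v = 506 km/h = 140.6 m/s; λ = 1.66 in = 0.04216 m.
f = 3334 Hz

3330 Hz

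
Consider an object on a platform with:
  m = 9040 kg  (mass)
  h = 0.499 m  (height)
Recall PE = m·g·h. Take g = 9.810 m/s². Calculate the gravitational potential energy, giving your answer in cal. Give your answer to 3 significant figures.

Directly: PE = mgh.
m = 9040 kg; h = 0.499 m; g = 9.810 m/s².
PE = 44253 J  (the unit combination reduces to kg·m²/s² = J)
44253 J × (1 cal / 4.184 J) = 10577 cal

10600 cal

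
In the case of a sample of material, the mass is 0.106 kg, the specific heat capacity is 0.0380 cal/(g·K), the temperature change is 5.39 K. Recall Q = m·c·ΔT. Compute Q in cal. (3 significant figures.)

21.7 cal

Directly: Q = mcΔT.
m = 0.106 kg; c = 0.0380 cal/(g·K) = 159.0 J/(kg·K); ΔT = 5.39 K.
Q = 90.84 J
90.84 J × (1 cal / 4.184 J) = 21.71 cal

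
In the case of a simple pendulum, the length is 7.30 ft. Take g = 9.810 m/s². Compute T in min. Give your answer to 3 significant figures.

Directly: T = 2π√(L/g).
L = 7.30 ft = 2.225 m; g = 9.810 m/s².
T = 2.992 s
2.992 s × (1 min / 60.00 s) = 0.04987 min

0.0499 min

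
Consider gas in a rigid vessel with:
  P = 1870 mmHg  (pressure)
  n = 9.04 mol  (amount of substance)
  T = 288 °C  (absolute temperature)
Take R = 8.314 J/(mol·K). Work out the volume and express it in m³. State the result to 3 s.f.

Solving PV = nRT for V: V = nRT/P.
P = 1870 mmHg = 2.493×10^5 Pa; n = 9.04 mol; T = 288 °C = 561.1 K; R = 8.314 J/(mol·K).
V = 0.1692 m³

0.169 m³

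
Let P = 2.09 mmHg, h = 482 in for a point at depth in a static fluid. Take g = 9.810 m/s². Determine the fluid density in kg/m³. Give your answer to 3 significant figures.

2.32 kg/m³

Rearranging: ρ = P/(g·h).
P = 2.09 mmHg = 278.6 Pa; h = 482 in = 12.24 m; g = 9.810 m/s².
ρ = 2.320 kg/m³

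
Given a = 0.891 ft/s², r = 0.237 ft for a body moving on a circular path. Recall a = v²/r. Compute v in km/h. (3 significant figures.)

Rearranging: v = √(a·r).
a = 0.891 ft/s² = 0.2716 m/s²; r = 0.237 ft = 0.07224 m.
v = 0.1401 m/s
0.1401 m/s × (1 km/h / 0.2778 m/s) = 0.5042 km/h

0.504 km/h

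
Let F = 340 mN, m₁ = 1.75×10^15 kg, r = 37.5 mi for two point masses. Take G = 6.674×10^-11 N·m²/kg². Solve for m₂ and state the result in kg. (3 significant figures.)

From Newton's law of gravitation: m₂ = F·r²/(G·m₁).
F = 340 mN = 0.3400 N; m₁ = 1.75×10^15 kg; r = 37.5 mi = 60350 m; G = 6.674×10^-11 N·m²/kg².
m₂ = 10603 kg

10600 kg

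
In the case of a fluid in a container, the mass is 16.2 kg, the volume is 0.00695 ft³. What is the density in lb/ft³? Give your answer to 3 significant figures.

Directly: ρ = m/V.
m = 16.2 kg; V = 0.00695 ft³ = 1.968×10^-4 m³.
ρ = 82316 kg/m³
82316 kg/m³ × (1 lb/ft³ / 16.02 kg/m³) = 5139 lb/ft³

5140 lb/ft³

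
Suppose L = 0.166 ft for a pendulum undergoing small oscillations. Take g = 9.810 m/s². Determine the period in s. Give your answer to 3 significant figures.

0.451 s

T is given directly by: T = 2π√(L/g).
L = 0.166 ft = 0.05060 m; g = 9.810 m/s².
T = 0.4512 s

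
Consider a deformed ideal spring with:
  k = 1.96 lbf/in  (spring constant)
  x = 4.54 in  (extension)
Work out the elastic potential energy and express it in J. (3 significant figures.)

2.28 J

Directly: U = ½kx².
k = 1.96 lbf/in = 343.2 N/m; x = 4.54 in = 0.1153 m.
U = 2.282 J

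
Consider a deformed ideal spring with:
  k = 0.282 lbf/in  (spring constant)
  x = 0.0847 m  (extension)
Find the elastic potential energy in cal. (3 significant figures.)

Directly: U = ½kx².
k = 0.282 lbf/in = 49.39 N/m; x = 0.0847 m.
U = 0.1771 J
0.1771 J × (1 cal / 4.184 J) = 0.04234 cal

0.0423 cal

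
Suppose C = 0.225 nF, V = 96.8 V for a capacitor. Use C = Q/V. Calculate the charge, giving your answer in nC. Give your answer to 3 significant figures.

Rearranging: Q = CV.
C = 0.225 nF = 2.250×10^-10 F; V = 96.8 V.
Q = 2.178×10^-8 C
2.178×10^-8 C × (1 nC / 1.000×10^-9 C) = 21.78 nC

21.8 nC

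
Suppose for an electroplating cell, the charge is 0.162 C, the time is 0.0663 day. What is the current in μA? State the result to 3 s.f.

28.3 μA

Rearranging: I = q/t.
q = 0.162 C; t = 0.0663 day = 5728 s.
I = 2.828×10^-5 A
2.828×10^-5 A × (1 μA / 1.000×10^-6 A) = 28.28 μA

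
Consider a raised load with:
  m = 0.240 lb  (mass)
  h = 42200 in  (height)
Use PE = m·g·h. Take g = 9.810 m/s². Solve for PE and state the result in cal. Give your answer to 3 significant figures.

274 cal

PE is given directly by: PE = mgh.
m = 0.240 lb = 0.1089 kg; h = 42200 in = 1072 m; g = 9.810 m/s².
PE = 1145 J  (the unit combination reduces to kg·m²/s² = J)
1145 J × (1 cal / 4.184 J) = 273.6 cal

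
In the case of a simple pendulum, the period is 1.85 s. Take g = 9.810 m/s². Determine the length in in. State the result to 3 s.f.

33.5 in

Solving T = 2π√(L/g) for L: L = g·(T/2π)².
T = 1.85 s; g = 9.810 m/s².
L = 0.8505 m
0.8505 m × (1 in / 0.02540 m) = 33.48 in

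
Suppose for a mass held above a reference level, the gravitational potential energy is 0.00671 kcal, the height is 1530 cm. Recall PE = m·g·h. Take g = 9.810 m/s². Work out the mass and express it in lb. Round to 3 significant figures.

Rearranging: m = PE/(g·h).
PE = 0.00671 kcal = 28.07 J; h = 1530 cm = 15.30 m; g = 9.810 m/s².
m = 0.1870 kg
0.1870 kg × (1 lb / 0.4536 kg) = 0.4124 lb

0.412 lb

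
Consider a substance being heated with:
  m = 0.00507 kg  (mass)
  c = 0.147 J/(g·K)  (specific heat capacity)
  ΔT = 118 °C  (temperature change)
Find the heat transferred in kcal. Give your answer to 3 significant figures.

Directly: Q = mcΔT.
m = 0.00507 kg; c = 0.147 J/(g·K) = 147.0 J/(kg·K); ΔT = 118 °C = 118.0 K.
Q = 87.94 J
87.94 J × (1 kcal / 4184 J) = 0.02102 kcal

0.0210 kcal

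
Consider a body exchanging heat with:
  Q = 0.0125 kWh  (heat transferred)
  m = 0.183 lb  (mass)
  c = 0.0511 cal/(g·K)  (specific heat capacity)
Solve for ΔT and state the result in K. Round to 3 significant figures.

2540 K

Solving Q = m·c·ΔT for ΔT: ΔT = Q/(m·c).
Q = 0.0125 kWh = 45000 J; m = 0.183 lb = 0.08301 kg; c = 0.0511 cal/(g·K) = 213.8 J/(kg·K).
ΔT = 2536 K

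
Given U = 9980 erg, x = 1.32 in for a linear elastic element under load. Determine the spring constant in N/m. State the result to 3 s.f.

1.78 N/m

Rearranging: k = 2U/x².
U = 9980 erg = 9.980×10^-4 J; x = 1.32 in = 0.03353 m.
k = 1.776 N/m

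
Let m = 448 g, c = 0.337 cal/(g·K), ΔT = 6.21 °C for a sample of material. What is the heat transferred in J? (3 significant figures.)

Q is given directly by: Q = mcΔT.
m = 448 g = 0.4480 kg; c = 0.337 cal/(g·K) = 1410 J/(kg·K); ΔT = 6.21 °C = 6.210 K.
Q = 3923 J  (the unit combination reduces to kg·m²/s² = J)

3920 J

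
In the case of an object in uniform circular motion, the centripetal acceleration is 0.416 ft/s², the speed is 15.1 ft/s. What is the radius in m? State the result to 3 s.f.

Rearranging a = v²/r for r: r = v²/a.
a = 0.416 ft/s² = 0.1268 m/s²; v = 15.1 ft/s = 4.602 m/s.
r = 167.1 m

167 m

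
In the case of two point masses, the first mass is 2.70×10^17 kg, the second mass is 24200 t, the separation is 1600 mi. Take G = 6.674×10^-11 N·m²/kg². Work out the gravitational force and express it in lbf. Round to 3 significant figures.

14.8 lbf

From Newton's law of gravitation: F = Gm₁m₂/r².
m₁ = 2.70×10^17 kg; m₂ = 24200 t = 2.420×10^7 kg; r = 1600 mi = 2.575×10^6 m; G = 6.674×10^-11 N·m²/kg².
F = 65.77 N
65.77 N × (1 lbf / 4.448 N) = 14.79 lbf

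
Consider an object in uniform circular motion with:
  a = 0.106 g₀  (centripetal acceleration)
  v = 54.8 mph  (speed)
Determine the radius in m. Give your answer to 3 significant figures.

577 m

Solving a = v²/r for r: r = v²/a.
a = 0.106 g₀ = 1.040 m/s²; v = 54.8 mph = 24.50 m/s.
r = 577.3 m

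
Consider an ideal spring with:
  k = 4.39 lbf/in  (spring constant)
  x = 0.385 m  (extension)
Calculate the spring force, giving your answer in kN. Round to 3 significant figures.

From Hooke's law: F = kx.
k = 4.39 lbf/in = 768.8 N/m; x = 0.385 m.
F = 296.0 N  (the unit combination reduces to kg·m/s² = N)
296.0 N × (1 kN / 1000 N) = 0.2960 kN

0.296 kN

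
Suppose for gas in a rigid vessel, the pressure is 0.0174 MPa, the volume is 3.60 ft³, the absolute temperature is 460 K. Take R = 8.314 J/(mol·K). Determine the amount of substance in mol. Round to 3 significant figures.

0.464 mol

From the ideal-gas law: n = PV/(RT).
P = 0.0174 MPa = 17400 Pa; V = 3.60 ft³ = 0.1019 m³; T = 460 K; R = 8.314 J/(mol·K).
n = 0.4638 mol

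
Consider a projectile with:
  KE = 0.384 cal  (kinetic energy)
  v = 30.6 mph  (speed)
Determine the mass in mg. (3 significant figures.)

17200 mg

Solving KE = ½mv² for m: m = 2·KE/v².
KE = 0.384 cal = 1.607 J; v = 30.6 mph = 13.68 m/s.
m = 0.01717 kg
0.01717 kg × (1 mg / 1.000×10^-6 kg) = 17172 mg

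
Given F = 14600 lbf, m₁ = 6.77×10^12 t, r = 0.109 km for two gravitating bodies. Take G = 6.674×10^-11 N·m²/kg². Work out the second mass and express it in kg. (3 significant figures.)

From Newton's law of gravitation: m₂ = F·r²/(G·m₁).
F = 14600 lbf = 64944 N; m₁ = 6.77×10^12 t = 6.770×10^15 kg; r = 0.109 km = 109.0 m; G = 6.674×10^-11 N·m²/kg².
m₂ = 1708 kg

1710 kg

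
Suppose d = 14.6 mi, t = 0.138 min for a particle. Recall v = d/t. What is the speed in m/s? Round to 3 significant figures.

2840 m/s

Directly: v = d/t.
d = 14.6 mi = 23496 m; t = 0.138 min = 8.280 s.
v = 2838 m/s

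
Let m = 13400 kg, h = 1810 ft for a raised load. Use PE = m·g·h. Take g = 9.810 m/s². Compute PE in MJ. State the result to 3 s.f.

Directly: PE = mgh.
m = 13400 kg; h = 1810 ft = 551.7 m; g = 9.810 m/s².
PE = 7.252×10^7 J  (the unit combination reduces to kg·m²/s² = J)
7.252×10^7 J × (1 MJ / 1.000×10^6 J) = 72.52 MJ

72.5 MJ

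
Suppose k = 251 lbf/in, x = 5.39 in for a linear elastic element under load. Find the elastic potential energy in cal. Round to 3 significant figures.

Directly: U = ½kx².
k = 251 lbf/in = 43957 N/m; x = 5.39 in = 0.1369 m.
U = 411.9 J
411.9 J × (1 cal / 4.184 J) = 98.46 cal

98.5 cal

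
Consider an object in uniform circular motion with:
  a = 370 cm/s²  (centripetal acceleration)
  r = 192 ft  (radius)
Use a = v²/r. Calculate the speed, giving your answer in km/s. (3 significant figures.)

Rearranging: v = √(a·r).
a = 370 cm/s² = 3.700 m/s²; r = 192 ft = 58.52 m.
v = 14.71 m/s
14.71 m/s × (1 km/s / 1000 m/s) = 0.01471 km/s

0.0147 km/s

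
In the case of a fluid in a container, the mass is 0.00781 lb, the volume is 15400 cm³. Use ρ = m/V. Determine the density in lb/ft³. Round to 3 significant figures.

0.0144 lb/ft³

ρ is given directly by: ρ = m/V.
m = 0.00781 lb = 0.003543 kg; V = 15400 cm³ = 0.01540 m³.
ρ = 0.2300 kg/m³
0.2300 kg/m³ × (1 lb/ft³ / 16.02 kg/m³) = 0.01436 lb/ft³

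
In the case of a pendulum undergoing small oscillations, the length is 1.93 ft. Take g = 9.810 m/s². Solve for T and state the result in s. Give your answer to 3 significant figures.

T is given directly by: T = 2π√(L/g).
L = 1.93 ft = 0.5883 m; g = 9.810 m/s².
T = 1.539 s

1.54 s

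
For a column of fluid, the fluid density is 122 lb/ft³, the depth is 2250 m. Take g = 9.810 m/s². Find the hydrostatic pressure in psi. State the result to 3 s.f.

6260 psi

P is given directly by: P = ρgh.
ρ = 122 lb/ft³ = 1954 kg/m³; h = 2250 m; g = 9.810 m/s².
P = 4.314×10^7 Pa  (the unit combination reduces to kg/(m·s²) = Pa)
4.314×10^7 Pa × (1 psi / 6895 Pa) = 6256 psi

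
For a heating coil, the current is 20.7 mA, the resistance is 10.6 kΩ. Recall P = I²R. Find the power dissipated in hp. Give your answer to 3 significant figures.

0.00609 hp

Directly: P = I²R.
I = 20.7 mA = 0.02070 A; R = 10.6 kΩ = 10600 Ω.
P = 4.542 W
4.542 W × (1 hp / 745.7 W) = 0.006091 hp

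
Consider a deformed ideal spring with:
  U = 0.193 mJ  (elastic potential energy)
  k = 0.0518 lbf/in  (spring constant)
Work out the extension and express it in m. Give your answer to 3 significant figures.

0.00652 m

Rearranging: x = √(2U/k).
U = 0.193 mJ = 1.930×10^-4 J; k = 0.0518 lbf/in = 9.072 N/m.
x = 0.006523 m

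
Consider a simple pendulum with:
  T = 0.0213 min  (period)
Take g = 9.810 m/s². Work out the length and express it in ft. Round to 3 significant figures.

1.33 ft

Rearranging T = 2π√(L/g) for L: L = g·(T/2π)².
T = 0.0213 min = 1.278 s; g = 9.810 m/s².
L = 0.4059 m
0.4059 m × (1 ft / 0.3048 m) = 1.332 ft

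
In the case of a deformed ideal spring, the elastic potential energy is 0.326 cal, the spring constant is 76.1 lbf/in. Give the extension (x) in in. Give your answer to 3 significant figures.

0.563 in

Rearranging: x = √(2U/k).
U = 0.326 cal = 1.364 J; k = 76.1 lbf/in = 13327 N/m.
x = 0.01431 m
0.01431 m × (1 in / 0.02540 m) = 0.5633 in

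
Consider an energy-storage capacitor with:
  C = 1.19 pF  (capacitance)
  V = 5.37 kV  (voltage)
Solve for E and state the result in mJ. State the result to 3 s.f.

E is given directly by: E = ½CV².
C = 1.19 pF = 1.190×10^-12 F; V = 5.37 kV = 5370 V.
E = 1.716×10^-5 J  (the unit combination reduces to kg·m²/s² = J)
1.716×10^-5 J × (1 mJ / 0.001000 J) = 0.01716 mJ

0.0172 mJ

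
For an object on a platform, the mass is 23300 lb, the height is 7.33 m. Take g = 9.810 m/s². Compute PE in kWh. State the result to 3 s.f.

0.211 kWh

PE is given directly by: PE = mgh.
m = 23300 lb = 10569 kg; h = 7.33 m; g = 9.810 m/s².
PE = 7.600×10^5 J
7.600×10^5 J × (1 kWh / 3.600×10^6 J) = 0.2111 kWh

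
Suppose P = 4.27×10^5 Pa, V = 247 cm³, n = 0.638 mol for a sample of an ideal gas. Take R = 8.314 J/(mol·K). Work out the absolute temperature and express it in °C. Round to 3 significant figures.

-253 °C

Rearranging: T = PV/(nR).
P = 4.27×10^5 Pa; V = 247 cm³ = 2.470×10^-4 m³; n = 0.638 mol; R = 8.314 J/(mol·K).
T = 19.88 K
19.88 K − 273.15 = -253.3 °C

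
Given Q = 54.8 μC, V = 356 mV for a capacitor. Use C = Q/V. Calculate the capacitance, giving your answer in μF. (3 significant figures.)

Directly: C = Q/V.
Q = 54.8 μC = 5.480×10^-5 C; V = 356 mV = 0.3560 V.
C = 1.539×10^-4 F
1.539×10^-4 F × (1 μF / 1.000×10^-6 F) = 153.9 μF

154 μF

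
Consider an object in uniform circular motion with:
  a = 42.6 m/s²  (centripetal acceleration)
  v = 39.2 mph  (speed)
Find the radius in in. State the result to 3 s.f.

284 in

Rearranging: r = v²/a.
a = 42.6 m/s²; v = 39.2 mph = 17.52 m/s.
r = 7.209 m
7.209 m × (1 in / 0.02540 m) = 283.8 in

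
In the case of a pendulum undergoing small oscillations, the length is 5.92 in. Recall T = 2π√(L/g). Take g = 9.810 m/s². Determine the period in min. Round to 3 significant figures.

0.0130 min

Directly: T = 2π√(L/g).
L = 5.92 in = 0.1504 m; g = 9.810 m/s².
T = 0.7779 s
0.7779 s × (1 min / 60.00 s) = 0.01296 min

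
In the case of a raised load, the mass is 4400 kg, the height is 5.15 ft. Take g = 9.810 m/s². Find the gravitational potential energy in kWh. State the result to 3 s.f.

PE is given directly by: PE = mgh.
m = 4400 kg; h = 5.15 ft = 1.570 m; g = 9.810 m/s².
PE = 67755 J  (the unit combination reduces to kg·m²/s² = J)
67755 J × (1 kWh / 3.600×10^6 J) = 0.01882 kWh

0.0188 kWh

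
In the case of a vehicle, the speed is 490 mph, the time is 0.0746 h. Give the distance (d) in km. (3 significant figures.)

58.8 km

Rearranging v = d/t for d: d = v·t.
v = 490 mph = 219.0 m/s; t = 0.0746 h = 268.6 s.
d = 58828 m
58828 m × (1 km / 1000 m) = 58.83 km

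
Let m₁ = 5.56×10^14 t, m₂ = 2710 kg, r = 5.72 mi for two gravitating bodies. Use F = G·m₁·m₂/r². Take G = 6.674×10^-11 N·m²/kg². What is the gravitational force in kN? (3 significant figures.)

1.19 kN

F is given directly by: F = Gm₁m₂/r².
m₁ = 5.56×10^14 t = 5.560×10^17 kg; m₂ = 2710 kg; r = 5.72 mi = 9205 m; G = 6.674×10^-11 N·m²/kg².
F = 1187 N
1187 N × (1 kN / 1000 N) = 1.187 kN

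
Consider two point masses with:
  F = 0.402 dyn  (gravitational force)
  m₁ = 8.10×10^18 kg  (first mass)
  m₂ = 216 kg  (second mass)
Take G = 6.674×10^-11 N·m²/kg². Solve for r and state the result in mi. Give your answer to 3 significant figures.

1.06×10^5 mi

Rearranging: r = √(G·m₁m₂/F).
F = 0.402 dyn = 4.020×10^-6 N; m₁ = 8.10×10^18 kg; m₂ = 216 kg; G = 6.674×10^-11 N·m²/kg².
r = 1.704×10^8 m
1.704×10^8 m × (1 mi / 1609 m) = 1.059×10^5 mi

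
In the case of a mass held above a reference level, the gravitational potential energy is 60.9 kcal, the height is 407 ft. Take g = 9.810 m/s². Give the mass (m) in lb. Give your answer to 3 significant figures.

Rearranging: m = PE/(g·h).
PE = 60.9 kcal = 2.548×10^5 J; h = 407 ft = 124.1 m; g = 9.810 m/s².
m = 209.4 kg
209.4 kg × (1 lb / 0.4536 kg) = 461.6 lb

462 lb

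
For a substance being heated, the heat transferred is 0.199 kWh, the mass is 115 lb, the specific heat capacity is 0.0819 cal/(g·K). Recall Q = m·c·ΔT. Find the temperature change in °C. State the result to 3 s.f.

40.1 °C

Rearranging Q = m·c·ΔT for ΔT: ΔT = Q/(m·c).
Q = 0.199 kWh = 7.164×10^5 J; m = 115 lb = 52.16 kg; c = 0.0819 cal/(g·K) = 342.7 J/(kg·K).
ΔT = 40.08 K
Since 1 °C = 1 K, 40.08 °C.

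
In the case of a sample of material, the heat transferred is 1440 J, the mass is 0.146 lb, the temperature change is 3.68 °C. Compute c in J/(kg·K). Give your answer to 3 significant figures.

5910 J/(kg·K)

Rearranging: c = Q/(m·ΔT).
Q = 1440 J; m = 0.146 lb = 0.06622 kg; ΔT = 3.68 °C = 3.680 K.
c = 5909 J/(kg·K)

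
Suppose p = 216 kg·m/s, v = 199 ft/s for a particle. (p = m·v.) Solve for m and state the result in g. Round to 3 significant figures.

3560 g

Rearranging: m = p/v.
p = 216 kg·m/s; v = 199 ft/s = 60.66 m/s.
m = 3.561 kg
3.561 kg × (1 g / 0.001000 kg) = 3561 g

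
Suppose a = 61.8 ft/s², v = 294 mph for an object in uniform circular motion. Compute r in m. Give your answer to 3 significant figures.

Rearranging: r = v²/a.
a = 61.8 ft/s² = 18.84 m/s²; v = 294 mph = 131.4 m/s.
r = 917.0 m

917 m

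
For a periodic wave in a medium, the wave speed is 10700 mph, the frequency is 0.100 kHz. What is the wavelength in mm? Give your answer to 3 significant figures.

47800 mm

Rearranging v = f·λ for λ: λ = v/f.
v = 10700 mph = 4783 m/s; f = 0.100 kHz = 100.0 Hz.
λ = 47.83 m
47.83 m × (1 mm / 0.001000 m) = 47833 mm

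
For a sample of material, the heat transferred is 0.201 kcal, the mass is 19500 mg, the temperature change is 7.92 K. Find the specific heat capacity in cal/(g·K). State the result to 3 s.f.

1.30 cal/(g·K)

Solving Q = m·c·ΔT for c: c = Q/(m·ΔT).
Q = 0.201 kcal = 841.0 J; m = 19500 mg = 0.01950 kg; ΔT = 7.92 K.
c = 5445 J/(kg·K)
5445 J/(kg·K) × (1 cal/(g·K) / 4184 J/(kg·K)) = 1.301 cal/(g·K)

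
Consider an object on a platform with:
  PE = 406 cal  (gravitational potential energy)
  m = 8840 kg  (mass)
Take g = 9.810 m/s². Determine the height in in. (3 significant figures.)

Rearranging PE = m·g·h for h: h = PE/(m·g).
PE = 406 cal = 1699 J; m = 8840 kg; g = 9.810 m/s².
h = 0.01959 m
0.01959 m × (1 in / 0.02540 m) = 0.7712 in

0.771 in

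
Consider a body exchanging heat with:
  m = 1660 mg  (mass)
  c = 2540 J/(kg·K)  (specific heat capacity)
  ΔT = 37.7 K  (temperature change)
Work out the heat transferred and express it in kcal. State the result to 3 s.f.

Directly: Q = mcΔT.
m = 1660 mg = 0.001660 kg; c = 2540 J/(kg·K); ΔT = 37.7 K.
Q = 159.0 J
159.0 J × (1 kcal / 4184 J) = 0.03799 kcal

0.0380 kcal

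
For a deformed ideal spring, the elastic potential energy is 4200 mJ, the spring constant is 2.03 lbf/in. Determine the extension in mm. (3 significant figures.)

154 mm

Rearranging U = ½k·x² for x: x = √(2U/k).
U = 4200 mJ = 4.200 J; k = 2.03 lbf/in = 355.5 N/m.
x = 0.1537 m
0.1537 m × (1 mm / 0.001000 m) = 153.7 mm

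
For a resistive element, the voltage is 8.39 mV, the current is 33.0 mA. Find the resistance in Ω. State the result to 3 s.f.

0.254 Ω

From Ohm's law: R = V/I.
V = 8.39 mV = 0.008390 V; I = 33.0 mA = 0.03300 A.
R = 0.2542 Ω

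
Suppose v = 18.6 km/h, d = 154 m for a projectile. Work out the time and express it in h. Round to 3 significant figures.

0.00828 h

Rearranging v = d/t for t: t = d/v.
v = 18.6 km/h = 5.167 m/s; d = 154 m.
t = 29.81 s
29.81 s × (1 h / 3600 s) = 0.008280 h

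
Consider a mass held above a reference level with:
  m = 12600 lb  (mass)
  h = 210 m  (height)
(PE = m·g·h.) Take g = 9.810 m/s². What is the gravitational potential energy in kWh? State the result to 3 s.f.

PE is given directly by: PE = mgh.
m = 12600 lb = 5715 kg; h = 210 m; g = 9.810 m/s².
PE = 1.177×10^7 J
1.177×10^7 J × (1 kWh / 3.600×10^6 J) = 3.271 kWh

3.27 kWh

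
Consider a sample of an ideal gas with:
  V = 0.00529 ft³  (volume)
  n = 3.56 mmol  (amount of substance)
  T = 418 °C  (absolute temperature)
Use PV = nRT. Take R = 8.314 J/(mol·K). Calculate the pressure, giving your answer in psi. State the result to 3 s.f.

From the ideal-gas law: P = nRT/V.
V = 0.00529 ft³ = 1.498×10^-4 m³; n = 3.56 mmol = 0.003560 mol; T = 418 °C = 691.1 K; R = 8.314 J/(mol·K).
P = 1.366×10^5 Pa  (the unit combination reduces to kg/(m·s²) = Pa)
1.366×10^5 Pa × (1 psi / 6895 Pa) = 19.81 psi

19.8 psi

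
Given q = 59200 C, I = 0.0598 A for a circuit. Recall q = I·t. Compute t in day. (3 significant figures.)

11.5 day

Solving q = I·t for t: t = q/I.
q = 59200 C; I = 0.0598 A.
t = 9.900×10^5 s
9.900×10^5 s × (1 day / 86400 s) = 11.46 day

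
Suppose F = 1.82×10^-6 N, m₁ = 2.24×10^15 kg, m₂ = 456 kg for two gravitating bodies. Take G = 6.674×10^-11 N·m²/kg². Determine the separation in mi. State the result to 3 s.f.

From Newton's law of gravitation: r = √(G·m₁m₂/F).
F = 1.82×10^-6 N; m₁ = 2.24×10^15 kg; m₂ = 456 kg; G = 6.674×10^-11 N·m²/kg².
r = 6.120×10^6 m
6.120×10^6 m × (1 mi / 1609 m) = 3803 mi

3800 mi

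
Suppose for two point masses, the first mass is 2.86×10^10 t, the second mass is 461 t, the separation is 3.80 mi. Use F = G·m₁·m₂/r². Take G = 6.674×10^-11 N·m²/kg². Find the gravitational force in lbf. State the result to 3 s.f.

5.29 lbf

From Newton's law of gravitation: F = Gm₁m₂/r².
m₁ = 2.86×10^10 t = 2.860×10^13 kg; m₂ = 461 t = 4.610×10^5 kg; r = 3.80 mi = 6116 m; G = 6.674×10^-11 N·m²/kg².
F = 23.53 N
23.53 N × (1 lbf / 4.448 N) = 5.289 lbf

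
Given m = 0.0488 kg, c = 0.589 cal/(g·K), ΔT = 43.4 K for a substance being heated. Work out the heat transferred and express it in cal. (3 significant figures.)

1250 cal

Directly: Q = mcΔT.
m = 0.0488 kg; c = 0.589 cal/(g·K) = 2464 J/(kg·K); ΔT = 43.4 K.
Q = 5219 J  (the unit combination reduces to kg·m²/s² = J)
5219 J × (1 cal / 4.184 J) = 1247 cal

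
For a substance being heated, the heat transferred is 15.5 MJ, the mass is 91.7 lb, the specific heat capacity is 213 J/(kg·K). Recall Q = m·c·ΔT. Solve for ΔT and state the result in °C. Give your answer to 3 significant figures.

1750 °C

Rearranging Q = m·c·ΔT for ΔT: ΔT = Q/(m·c).
Q = 15.5 MJ = 1.550×10^7 J; m = 91.7 lb = 41.59 kg; c = 213 J/(kg·K).
ΔT = 1750 K
Since 1 °C = 1 K, 1750 °C.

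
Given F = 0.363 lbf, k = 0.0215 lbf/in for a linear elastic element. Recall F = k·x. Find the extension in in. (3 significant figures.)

From Hooke's law: x = F/k.
F = 0.363 lbf = 1.615 N; k = 0.0215 lbf/in = 3.765 N/m.
x = 0.4288 m
0.4288 m × (1 in / 0.02540 m) = 16.88 in

16.9 in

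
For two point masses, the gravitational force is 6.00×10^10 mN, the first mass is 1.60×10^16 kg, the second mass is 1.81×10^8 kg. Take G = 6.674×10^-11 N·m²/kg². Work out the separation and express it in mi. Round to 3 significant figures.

1.12 mi

Rearranging: r = √(G·m₁m₂/F).
F = 6.00×10^10 mN = 6.000×10^7 N; m₁ = 1.60×10^16 kg; m₂ = 1.81×10^8 kg; G = 6.674×10^-11 N·m²/kg².
r = 1795 m
1795 m × (1 mi / 1609 m) = 1.115 mi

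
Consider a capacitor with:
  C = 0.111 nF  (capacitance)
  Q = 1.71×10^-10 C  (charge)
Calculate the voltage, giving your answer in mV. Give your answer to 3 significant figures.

1540 mV

Rearranging: V = Q/C.
C = 0.111 nF = 1.110×10^-10 F; Q = 1.71×10^-10 C.
V = 1.541 V
1.541 V × (1 mV / 0.001000 V) = 1541 mV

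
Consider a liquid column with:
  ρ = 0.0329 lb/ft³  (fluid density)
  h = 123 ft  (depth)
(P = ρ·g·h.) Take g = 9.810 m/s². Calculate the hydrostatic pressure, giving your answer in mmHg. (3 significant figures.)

Directly: P = ρgh.
ρ = 0.0329 lb/ft³ = 0.5270 kg/m³; h = 123 ft = 37.49 m; g = 9.810 m/s².
P = 193.8 Pa
193.8 Pa × (1 mmHg / 133.3 Pa) = 1.454 mmHg

1.45 mmHg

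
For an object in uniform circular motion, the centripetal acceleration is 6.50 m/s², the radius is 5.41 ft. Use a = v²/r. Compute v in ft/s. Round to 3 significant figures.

Rearranging: v = √(a·r).
a = 6.50 m/s²; r = 5.41 ft = 1.649 m.
v = 3.274 m/s
3.274 m/s × (1 ft/s / 0.3048 m/s) = 10.74 ft/s

10.7 ft/s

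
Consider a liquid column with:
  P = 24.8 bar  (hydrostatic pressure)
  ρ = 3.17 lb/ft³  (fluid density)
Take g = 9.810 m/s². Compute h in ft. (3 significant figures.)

16300 ft

Rearranging: h = P/(ρ·g).
P = 24.8 bar = 2.480×10^6 Pa; ρ = 3.17 lb/ft³ = 50.78 kg/m³; g = 9.810 m/s².
h = 4979 m
4979 m × (1 ft / 0.3048 m) = 16334 ft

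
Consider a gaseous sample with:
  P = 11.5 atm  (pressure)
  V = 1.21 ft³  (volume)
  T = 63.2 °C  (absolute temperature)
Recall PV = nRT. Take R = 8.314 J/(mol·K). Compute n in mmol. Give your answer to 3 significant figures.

From the ideal-gas law: n = PV/(RT).
P = 11.5 atm = 1.165×10^6 Pa; V = 1.21 ft³ = 0.03426 m³; T = 63.2 °C = 336.3 K; R = 8.314 J/(mol·K).
n = 14.28 mol
14.28 mol × (1 mmol / 0.001000 mol) = 14277 mmol

14300 mmol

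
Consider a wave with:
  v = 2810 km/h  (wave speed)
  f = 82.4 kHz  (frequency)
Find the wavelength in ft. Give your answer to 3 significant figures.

Solving v = f·λ for λ: λ = v/f.
v = 2810 km/h = 780.6 m/s; f = 82.4 kHz = 82400 Hz.
λ = 0.009473 m
0.009473 m × (1 ft / 0.3048 m) = 0.03108 ft

0.0311 ft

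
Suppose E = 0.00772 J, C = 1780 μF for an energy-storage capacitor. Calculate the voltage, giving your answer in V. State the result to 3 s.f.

Rearranging E = ½C·V² for V: V = √(2E/C).
E = 0.00772 J; C = 1780 μF = 0.001780 F.
V = 2.945 V

2.95 V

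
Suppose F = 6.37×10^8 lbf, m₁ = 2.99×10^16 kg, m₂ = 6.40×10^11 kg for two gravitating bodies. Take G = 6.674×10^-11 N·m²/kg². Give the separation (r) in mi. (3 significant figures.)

13.2 mi

Solving F = G·m₁·m₂/r² for r: r = √(G·m₁m₂/F).
F = 6.37×10^8 lbf = 2.834×10^9 N; m₁ = 2.99×10^16 kg; m₂ = 6.40×10^11 kg; G = 6.674×10^-11 N·m²/kg².
r = 21230 m
21230 m × (1 mi / 1609 m) = 13.19 mi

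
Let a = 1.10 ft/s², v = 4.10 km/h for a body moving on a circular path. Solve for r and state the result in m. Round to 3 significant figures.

3.87 m

Rearranging a = v²/r for r: r = v²/a.
a = 1.10 ft/s² = 0.3353 m/s²; v = 4.10 km/h = 1.139 m/s.
r = 3.869 m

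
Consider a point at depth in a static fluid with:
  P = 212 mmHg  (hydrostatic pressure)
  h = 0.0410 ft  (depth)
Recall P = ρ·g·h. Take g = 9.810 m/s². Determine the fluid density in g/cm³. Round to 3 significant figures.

Rearranging: ρ = P/(g·h).
P = 212 mmHg = 28264 Pa; h = 0.0410 ft = 0.01250 m; g = 9.810 m/s².
ρ = 2.306×10^5 kg/m³
2.306×10^5 kg/m³ × (1 g/cm³ / 1000 kg/m³) = 230.6 g/cm³

231 g/cm³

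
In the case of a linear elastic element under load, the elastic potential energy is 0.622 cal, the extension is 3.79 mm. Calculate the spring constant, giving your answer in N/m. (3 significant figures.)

Rearranging U = ½k·x² for k: k = 2U/x².
U = 0.622 cal = 2.602 J; x = 3.79 mm = 0.003790 m.
k = 3.624×10^5 N/m

3.62×10^5 N/m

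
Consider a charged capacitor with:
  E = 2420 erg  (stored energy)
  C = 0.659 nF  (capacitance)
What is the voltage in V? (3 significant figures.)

857 V

Solving E = ½C·V² for V: V = √(2E/C).
E = 2420 erg = 2.420×10^-4 J; C = 0.659 nF = 6.590×10^-10 F.
V = 857.0 V  (the unit combination reduces to kg·m²/(A·s³) = V)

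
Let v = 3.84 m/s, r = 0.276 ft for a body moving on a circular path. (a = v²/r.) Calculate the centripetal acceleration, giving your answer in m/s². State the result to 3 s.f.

a is given directly by: a = v²/r.
v = 3.84 m/s; r = 0.276 ft = 0.08412 m.
a = 175.3 m/s²

175 m/s²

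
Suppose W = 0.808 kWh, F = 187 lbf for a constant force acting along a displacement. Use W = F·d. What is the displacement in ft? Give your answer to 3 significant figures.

Solving W = F·d for d: d = W/F.
W = 0.808 kWh = 2.909×10^6 J; F = 187 lbf = 831.8 N.
d = 3497 m
3497 m × (1 ft / 0.3048 m) = 11473 ft

11500 ft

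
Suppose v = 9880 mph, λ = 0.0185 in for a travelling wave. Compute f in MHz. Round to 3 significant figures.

9.40 MHz

Solving v = f·λ for f: f = v/λ.
v = 9880 mph = 4417 m/s; λ = 0.0185 in = 4.699×10^-4 m.
f = 9.399×10^6 Hz
9.399×10^6 Hz × (1 MHz / 1.000×10^6 Hz) = 9.399 MHz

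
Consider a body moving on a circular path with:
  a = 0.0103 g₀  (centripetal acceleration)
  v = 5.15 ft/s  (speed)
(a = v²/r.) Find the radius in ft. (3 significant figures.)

80.0 ft

Rearranging: r = v²/a.
a = 0.0103 g₀ = 0.1010 m/s²; v = 5.15 ft/s = 1.570 m/s.
r = 24.39 m
24.39 m × (1 ft / 0.3048 m) = 80.03 ft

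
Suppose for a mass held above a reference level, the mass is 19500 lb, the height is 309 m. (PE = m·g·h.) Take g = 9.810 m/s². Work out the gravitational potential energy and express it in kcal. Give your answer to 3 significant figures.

6410 kcal

Directly: PE = mgh.
m = 19500 lb = 8845 kg; h = 309 m; g = 9.810 m/s².
PE = 2.681×10^7 J
2.681×10^7 J × (1 kcal / 4184 J) = 6408 kcal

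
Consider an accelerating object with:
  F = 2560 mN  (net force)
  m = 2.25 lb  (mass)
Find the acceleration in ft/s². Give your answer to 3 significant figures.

Solving F = m·a for a: a = F/m.
F = 2560 mN = 2.560 N; m = 2.25 lb = 1.021 kg.
a = 2.508 m/s²
2.508 m/s² × (1 ft/s² / 0.3048 m/s²) = 8.230 ft/s²

8.23 ft/s²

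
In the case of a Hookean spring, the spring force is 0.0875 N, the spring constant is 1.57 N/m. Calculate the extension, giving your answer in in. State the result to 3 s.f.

From Hooke's law: x = F/k.
F = 0.0875 N; k = 1.57 N/m.
x = 0.05573 m
0.05573 m × (1 in / 0.02540 m) = 2.194 in

2.19 in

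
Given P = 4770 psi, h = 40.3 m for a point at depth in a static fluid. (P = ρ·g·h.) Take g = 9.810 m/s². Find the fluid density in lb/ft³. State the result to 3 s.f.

Rearranging: ρ = P/(g·h).
P = 4770 psi = 3.289×10^7 Pa; h = 40.3 m; g = 9.810 m/s².
ρ = 83188 kg/m³
83188 kg/m³ × (1 lb/ft³ / 16.02 kg/m³) = 5193 lb/ft³

5190 lb/ft³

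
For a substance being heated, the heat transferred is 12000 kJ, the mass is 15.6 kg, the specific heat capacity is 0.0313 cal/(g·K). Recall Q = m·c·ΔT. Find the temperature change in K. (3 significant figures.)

5870 K

Rearranging: ΔT = Q/(m·c).
Q = 12000 kJ = 1.200×10^7 J; m = 15.6 kg; c = 0.0313 cal/(g·K) = 131.0 J/(kg·K).
ΔT = 5874 K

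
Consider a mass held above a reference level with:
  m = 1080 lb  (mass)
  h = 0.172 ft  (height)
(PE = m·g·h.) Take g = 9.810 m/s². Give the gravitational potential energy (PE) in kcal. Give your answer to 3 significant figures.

PE is given directly by: PE = mgh.
m = 1080 lb = 489.9 kg; h = 0.172 ft = 0.05243 m; g = 9.810 m/s².
PE = 251.9 J
251.9 J × (1 kcal / 4184 J) = 0.06022 kcal

0.0602 kcal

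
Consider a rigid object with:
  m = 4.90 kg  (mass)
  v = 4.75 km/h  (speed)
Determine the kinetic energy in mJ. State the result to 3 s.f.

4270 mJ

KE is given directly by: KE = ½mv².
m = 4.90 kg; v = 4.75 km/h = 1.319 m/s.
KE = 4.265 J
4.265 J × (1 mJ / 0.001000 J) = 4265 mJ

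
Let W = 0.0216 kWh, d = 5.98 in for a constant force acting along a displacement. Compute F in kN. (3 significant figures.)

512 kN

Rearranging W = F·d for F: F = W/d.
W = 0.0216 kWh = 77760 J; d = 5.98 in = 0.1519 m.
F = 5.119×10^5 N  (the unit combination reduces to kg·m/s² = N)
5.119×10^5 N × (1 kN / 1000 N) = 511.9 kN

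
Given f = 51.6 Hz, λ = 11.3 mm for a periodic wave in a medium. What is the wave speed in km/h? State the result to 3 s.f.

2.10 km/h

Directly: v = fλ.
f = 51.6 Hz; λ = 11.3 mm = 0.01130 m.
v = 0.5831 m/s
0.5831 m/s × (1 km/h / 0.2778 m/s) = 2.099 km/h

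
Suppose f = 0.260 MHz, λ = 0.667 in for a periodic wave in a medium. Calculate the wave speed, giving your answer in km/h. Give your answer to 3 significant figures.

v is given directly by: v = fλ.
f = 0.260 MHz = 2.600×10^5 Hz; λ = 0.667 in = 0.01694 m.
v = 4405 m/s
4405 m/s × (1 km/h / 0.2778 m/s) = 15858 km/h

15900 km/h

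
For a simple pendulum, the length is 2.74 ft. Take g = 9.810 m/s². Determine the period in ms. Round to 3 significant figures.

T is given directly by: T = 2π√(L/g).
L = 2.74 ft = 0.8352 m; g = 9.810 m/s².
T = 1.833 s
1.833 s × (1 ms / 0.001000 s) = 1833 ms

1830 ms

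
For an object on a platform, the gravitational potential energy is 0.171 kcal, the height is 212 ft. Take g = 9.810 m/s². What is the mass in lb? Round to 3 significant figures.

2.49 lb

Rearranging: m = PE/(g·h).
PE = 0.171 kcal = 715.5 J; h = 212 ft = 64.62 m; g = 9.810 m/s².
m = 1.129 kg
1.129 kg × (1 lb / 0.4536 kg) = 2.488 lb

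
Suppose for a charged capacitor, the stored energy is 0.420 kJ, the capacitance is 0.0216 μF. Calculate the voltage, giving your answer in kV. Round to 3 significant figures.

197 kV

Rearranging E = ½C·V² for V: V = √(2E/C).
E = 0.420 kJ = 420.0 J; C = 0.0216 μF = 2.160×10^-8 F.
V = 1.972×10^5 V  (the unit combination reduces to kg·m²/(A·s³) = V)
1.972×10^5 V × (1 kV / 1000 V) = 197.2 kV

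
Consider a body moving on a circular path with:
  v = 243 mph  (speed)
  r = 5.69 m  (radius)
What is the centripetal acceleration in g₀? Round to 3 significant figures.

a is given directly by: a = v²/r.
v = 243 mph = 108.6 m/s; r = 5.69 m.
a = 2074 m/s²
2074 m/s² × (1 g₀ / 9.807 m/s²) = 211.5 g₀

211 g₀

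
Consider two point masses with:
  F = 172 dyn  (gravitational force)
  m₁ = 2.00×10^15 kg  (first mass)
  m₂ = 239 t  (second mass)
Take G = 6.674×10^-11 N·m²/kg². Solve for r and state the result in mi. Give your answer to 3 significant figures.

From Newton's law of gravitation: r = √(G·m₁m₂/F).
F = 172 dyn = 0.001720 N; m₁ = 2.00×10^15 kg; m₂ = 239 t = 2.390×10^5 kg; G = 6.674×10^-11 N·m²/kg².
r = 4.307×10^6 m
4.307×10^6 m × (1 mi / 1609 m) = 2676 mi

2680 mi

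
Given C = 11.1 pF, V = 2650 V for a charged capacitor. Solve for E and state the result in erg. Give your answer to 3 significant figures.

390 erg

Directly: E = ½CV².
C = 11.1 pF = 1.110×10^-11 F; V = 2650 V.
E = 3.897×10^-5 J
3.897×10^-5 J × (1 erg / 1.000×10^-7 J) = 389.7 erg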